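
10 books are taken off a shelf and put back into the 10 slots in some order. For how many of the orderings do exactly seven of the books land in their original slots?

240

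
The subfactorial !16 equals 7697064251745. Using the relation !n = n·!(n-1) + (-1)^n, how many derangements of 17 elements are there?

130850092279664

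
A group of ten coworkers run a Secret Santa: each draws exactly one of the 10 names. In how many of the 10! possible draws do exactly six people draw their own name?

Choose which 6 of the 10 are fixed: C(10,6) = 210.
The remaining 4 must be deranged: !4 = 9.
Total: 210 × 9 = 1890.

1890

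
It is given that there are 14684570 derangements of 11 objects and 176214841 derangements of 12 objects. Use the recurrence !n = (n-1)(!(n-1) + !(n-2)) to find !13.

2290792932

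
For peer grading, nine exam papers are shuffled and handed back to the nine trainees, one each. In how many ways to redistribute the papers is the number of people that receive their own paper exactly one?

133497

Choose which one of the 9 is fixed: C(9,1) = 9.
The other 8 form a derangement: !8 = 14833.
Total: 9 × 14833 = 133497.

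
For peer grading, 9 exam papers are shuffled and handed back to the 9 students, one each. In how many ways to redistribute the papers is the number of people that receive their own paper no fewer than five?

1339

# with exactly i fixed is C(9,i)·!(9-i); sum over i=5..9:
  i=5: C(9,5)·!4 = 126·9 = 1134
  i=6: C(9,6)·!3 = 84·2 = 168
  i=7: C(9,7)·!2 = 36·1 = 36
  i=8: C(9,8)·!1 = 9·0 = 0
  i=9: C(9,9)·!0 = 1·1 = 1
Total = 1339.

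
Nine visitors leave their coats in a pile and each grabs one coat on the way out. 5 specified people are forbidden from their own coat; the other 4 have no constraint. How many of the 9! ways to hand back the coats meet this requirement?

Let A_j be the event that the j-th constrained one is fixed. By inclusion-exclusion over the 5 events:
Σ_{j=0}^{5} (-1)^j C(5,j)(9-j)!
= C(5,0)·9! - C(5,1)·8! + C(5,2)·7! - C(5,3)·6! + C(5,4)·5! - C(5,5)·4!
= 362880 - 201600 + 50400 - 7200 + 600 - 24
= 205056

205056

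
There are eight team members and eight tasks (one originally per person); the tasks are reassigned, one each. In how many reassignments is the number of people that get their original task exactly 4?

Choose which 4 of the 8 are fixed: C(8,4) = 70.
The remaining 4 must be deranged: !4 = 9.
Total: 70 × 9 = 630.

630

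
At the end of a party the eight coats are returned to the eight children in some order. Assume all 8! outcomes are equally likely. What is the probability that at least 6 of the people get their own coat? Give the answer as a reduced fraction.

Favorable outcomes: Σ_{i≥6} C(8,i)·!(8-i) = 28·1 + 8·0 + 1·1 = 29.
Total outcomes: 8! = 40320.
Probability = 29/40320 = 29/40320.

29/40320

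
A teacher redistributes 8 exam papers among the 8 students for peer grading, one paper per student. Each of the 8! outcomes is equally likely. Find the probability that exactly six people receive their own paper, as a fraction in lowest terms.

1/1440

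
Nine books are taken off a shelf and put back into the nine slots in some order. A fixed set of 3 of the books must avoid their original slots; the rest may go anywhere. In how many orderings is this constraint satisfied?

256320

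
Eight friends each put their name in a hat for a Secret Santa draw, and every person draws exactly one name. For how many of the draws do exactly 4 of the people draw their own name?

Pick the 4 fixed positions: C(8,4) = 70 ways.
The other 4 form a derangement: !4 = 9.
Total: 70 × 9 = 630.

630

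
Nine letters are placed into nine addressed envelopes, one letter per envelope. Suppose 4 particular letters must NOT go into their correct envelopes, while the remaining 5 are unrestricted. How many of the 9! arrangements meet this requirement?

Inclusion-exclusion on the 4 forbidden self-matches:
Σ_{j=0}^{4} (-1)^j C(4,j)(9-j)!
= C(4,0)·9! - C(4,1)·8! + C(4,2)·7! - C(4,3)·6! + C(4,4)·5!
= 362880 - 161280 + 30240 - 2880 + 120
= 229080

229080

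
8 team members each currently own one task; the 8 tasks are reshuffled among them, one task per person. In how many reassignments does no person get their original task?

14833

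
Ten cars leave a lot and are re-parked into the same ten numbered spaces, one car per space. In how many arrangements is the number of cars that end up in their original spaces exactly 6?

1890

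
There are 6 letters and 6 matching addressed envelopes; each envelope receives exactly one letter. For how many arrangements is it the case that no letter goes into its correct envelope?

By inclusion-exclusion, !6 = Σ (-1)^k · 6!/k! for k=0..6
= 6! - 6!/1! + 6!/2! - 6!/3! + 6!/4! - 6!/5! + 6!/6!
= 720 - 720 + 360 - 120 + 30 - 6 + 1
= 265

265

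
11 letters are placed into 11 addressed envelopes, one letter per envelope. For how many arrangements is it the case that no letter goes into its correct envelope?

!11 is the nearest integer to 11!/e.
11! = 39916800, and 39916800/e ≈ 14684570.08, so !11 = 14684570.

14684570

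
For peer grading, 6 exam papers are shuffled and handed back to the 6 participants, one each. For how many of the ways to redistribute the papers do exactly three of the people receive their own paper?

40

Choose which 3 of the 6 are fixed: C(6,3) = 20.
The other 3 form a derangement: !3 = 2.
Total: 20 × 2 = 40.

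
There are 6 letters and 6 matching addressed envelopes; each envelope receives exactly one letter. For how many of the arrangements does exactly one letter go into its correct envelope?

264

Pick the single fixed position: C(6,1) = 6 ways.
The other 5 form a derangement: !5 = 44.
Total: 6 × 44 = 264.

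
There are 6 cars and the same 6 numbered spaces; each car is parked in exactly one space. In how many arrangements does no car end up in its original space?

By inclusion-exclusion, !6 = Σ (-1)^k · 6!/k! for k=0..6
= 6! - 6!/1! + 6!/2! - 6!/3! + 6!/4! - 6!/5! + 6!/6!
= 720 - 720 + 360 - 120 + 30 - 6 + 1
= 265

265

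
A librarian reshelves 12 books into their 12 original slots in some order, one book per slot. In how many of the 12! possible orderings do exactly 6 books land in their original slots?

Choose which 6 of the 12 are fixed: C(12,6) = 924.
The other 6 form a derangement: !6 = 265.
Total: 924 × 265 = 244860.

244860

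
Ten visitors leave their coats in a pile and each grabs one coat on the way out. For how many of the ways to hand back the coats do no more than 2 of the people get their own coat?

# with exactly i fixed is C(10,i)·!(10-i); sum over i=0..2:
  i=0: C(10,0)·!10 = 1·1334961 = 1334961
  i=1: C(10,1)·!9 = 10·133496 = 1334960
  i=2: C(10,2)·!8 = 45·14833 = 667485
Total = 3337406.

3337406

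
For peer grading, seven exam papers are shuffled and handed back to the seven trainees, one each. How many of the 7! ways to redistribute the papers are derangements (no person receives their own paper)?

Use !n = (n-1)(!(n-1) + !(n-2)).
!7 = 6·(265 + 44) = 6·309 = 1854

1854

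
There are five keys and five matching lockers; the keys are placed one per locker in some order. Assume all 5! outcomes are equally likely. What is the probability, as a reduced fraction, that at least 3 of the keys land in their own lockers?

11/120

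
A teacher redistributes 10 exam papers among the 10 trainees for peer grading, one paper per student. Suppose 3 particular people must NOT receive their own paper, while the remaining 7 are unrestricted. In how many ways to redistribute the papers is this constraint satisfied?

2656080

Inclusion-exclusion on the 3 forbidden self-matches:
Σ_{j=0}^{3} (-1)^j C(3,j)(10-j)!
= C(3,0)·10! - C(3,1)·9! + C(3,2)·8! - C(3,3)·7!
= 3628800 - 1088640 + 120960 - 5040
= 2656080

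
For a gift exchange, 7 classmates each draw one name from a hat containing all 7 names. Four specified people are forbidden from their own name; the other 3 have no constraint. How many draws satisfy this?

Let A_j be the event that the j-th constrained one is fixed. By inclusion-exclusion over the 4 events:
Σ_{j=0}^{4} (-1)^j C(4,j)(7-j)!
= C(4,0)·7! - C(4,1)·6! + C(4,2)·5! - C(4,3)·4! + C(4,4)·3!
= 5040 - 2880 + 720 - 96 + 6
= 2790

2790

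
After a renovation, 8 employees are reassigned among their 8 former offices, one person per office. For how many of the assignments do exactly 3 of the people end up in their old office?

2464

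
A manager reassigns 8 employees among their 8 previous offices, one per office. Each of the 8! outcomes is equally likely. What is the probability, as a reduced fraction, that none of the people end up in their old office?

2119/5760

Favorable outcomes: !8 = 14833.
Total outcomes: 8! = 40320.
Probability = 14833/40320 = 2119/5760.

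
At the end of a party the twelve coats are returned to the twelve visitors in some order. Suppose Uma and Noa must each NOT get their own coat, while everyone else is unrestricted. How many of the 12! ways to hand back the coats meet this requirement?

Inclusion-exclusion on the 2 forbidden self-matches:
Σ_{j=0}^{2} (-1)^j C(2,j)(12-j)!
= C(2,0)·12! - C(2,1)·11! + C(2,2)·10!
= 479001600 - 79833600 + 3628800
= 402796800

402796800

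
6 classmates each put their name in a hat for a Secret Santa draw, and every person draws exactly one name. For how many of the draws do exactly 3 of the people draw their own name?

40

Pick the 3 fixed positions: C(6,3) = 20 ways.
The remaining 3 must be deranged: !3 = 2.
Total: 20 × 2 = 40.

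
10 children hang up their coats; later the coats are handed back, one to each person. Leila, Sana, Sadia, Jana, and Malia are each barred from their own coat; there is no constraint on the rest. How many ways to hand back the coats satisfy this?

2170680

Let A_j be the event that the j-th constrained one is fixed. By inclusion-exclusion over the 5 events:
Σ_{j=0}^{5} (-1)^j C(5,j)(10-j)!
= C(5,0)·10! - C(5,1)·9! + C(5,2)·8! - C(5,3)·7! + C(5,4)·6! - C(5,5)·5!
= 3628800 - 1814400 + 403200 - 50400 + 3600 - 120
= 2170680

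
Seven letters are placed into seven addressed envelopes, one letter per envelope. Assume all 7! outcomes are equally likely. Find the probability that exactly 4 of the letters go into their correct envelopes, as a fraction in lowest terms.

1/72

Favorable outcomes: C(7,4)·!3 = 35·2 = 70.
Total outcomes: 7! = 5040.
Probability = 70/5040 = 1/72.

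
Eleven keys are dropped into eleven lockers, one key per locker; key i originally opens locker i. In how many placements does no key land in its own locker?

14684570

By inclusion-exclusion, !11 = Σ (-1)^k · 11!/k! for k=0..11
= 11! - 11!/1! + 11!/2! - 11!/3! + 11!/4! - 11!/5! + 11!/6! - 11!/7! + 11!/8! - 11!/9! + 11!/10! - 11!/11!
= 39916800 - 39916800 + 19958400 - 6652800 + 1663200 - 332640 + 55440 - 7920 + 990 - 110 + 11 - 1
= 14684570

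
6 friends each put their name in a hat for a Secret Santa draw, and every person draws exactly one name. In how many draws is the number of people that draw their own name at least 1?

Sum C(6,i)·!(6-i) for i = 1..6:
  i=1: C(6,1)·!5 = 6·44 = 264
  i=2: C(6,2)·!4 = 15·9 = 135
  i=3: C(6,3)·!3 = 20·2 = 40
  i=4: C(6,4)·!2 = 15·1 = 15
  i=5: C(6,5)·!1 = 6·0 = 0
  i=6: C(6,6)·!0 = 1·1 = 1
Total = 455.

455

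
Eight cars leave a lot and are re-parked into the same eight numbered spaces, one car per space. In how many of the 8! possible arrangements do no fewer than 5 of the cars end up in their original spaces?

# with exactly i fixed is C(8,i)·!(8-i); sum over i=5..8:
  i=5: C(8,5)·!3 = 56·2 = 112
  i=6: C(8,6)·!2 = 28·1 = 28
  i=7: C(8,7)·!1 = 8·0 = 0
  i=8: C(8,8)·!0 = 1·1 = 1
Total = 141.

141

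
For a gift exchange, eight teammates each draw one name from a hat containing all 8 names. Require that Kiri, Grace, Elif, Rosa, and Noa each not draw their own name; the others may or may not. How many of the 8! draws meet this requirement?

21234

Inclusion-exclusion on the 5 forbidden self-matches:
Σ_{j=0}^{5} (-1)^j C(5,j)(8-j)!
= C(5,0)·8! - C(5,1)·7! + C(5,2)·6! - C(5,3)·5! + C(5,4)·4! - C(5,5)·3!
= 40320 - 25200 + 7200 - 1200 + 120 - 6
= 21234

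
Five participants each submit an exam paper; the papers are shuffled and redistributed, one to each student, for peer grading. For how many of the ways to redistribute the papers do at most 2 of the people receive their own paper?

Sum C(5,i)·!(5-i) for i = 0..2:
  i=0: C(5,0)·!5 = 1·44 = 44
  i=1: C(5,1)·!4 = 5·9 = 45
  i=2: C(5,2)·!3 = 10·2 = 20
Total = 109.

109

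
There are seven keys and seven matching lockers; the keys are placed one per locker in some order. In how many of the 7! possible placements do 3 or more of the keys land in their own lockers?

# with exactly i fixed is C(7,i)·!(7-i); sum over i=3..7:
  i=3: C(7,3)·!4 = 35·9 = 315
  i=4: C(7,4)·!3 = 35·2 = 70
  i=5: C(7,5)·!2 = 21·1 = 21
  i=6: C(7,6)·!1 = 7·0 = 0
  i=7: C(7,7)·!0 = 1·1 = 1
Total = 407.

407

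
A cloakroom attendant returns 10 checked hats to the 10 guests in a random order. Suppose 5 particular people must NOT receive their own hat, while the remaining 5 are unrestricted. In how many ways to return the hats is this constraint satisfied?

Let A_j be the event that the j-th constrained one is fixed. By inclusion-exclusion over the 5 events:
Σ_{j=0}^{5} (-1)^j C(5,j)(10-j)!
= C(5,0)·10! - C(5,1)·9! + C(5,2)·8! - C(5,3)·7! + C(5,4)·6! - C(5,5)·5!
= 3628800 - 1814400 + 403200 - 50400 + 3600 - 120
= 2170680

2170680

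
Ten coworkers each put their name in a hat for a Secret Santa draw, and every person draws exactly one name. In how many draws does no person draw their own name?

1334961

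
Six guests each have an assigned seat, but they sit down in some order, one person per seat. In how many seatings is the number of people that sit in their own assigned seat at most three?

704

Sum C(6,i)·!(6-i) for i = 0..3:
  i=0: C(6,0)·!6 = 1·265 = 265
  i=1: C(6,1)·!5 = 6·44 = 264
  i=2: C(6,2)·!4 = 15·9 = 135
  i=3: C(6,3)·!3 = 20·2 = 40
Total = 704.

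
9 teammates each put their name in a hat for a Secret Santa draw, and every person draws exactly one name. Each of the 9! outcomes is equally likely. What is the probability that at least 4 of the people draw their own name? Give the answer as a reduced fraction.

6883/362880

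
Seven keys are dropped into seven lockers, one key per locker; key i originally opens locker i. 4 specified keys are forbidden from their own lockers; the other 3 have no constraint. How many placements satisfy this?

Let A_j be the event that the j-th constrained one is fixed. By inclusion-exclusion over the 4 events:
Σ_{j=0}^{4} (-1)^j C(4,j)(7-j)!
= C(4,0)·7! - C(4,1)·6! + C(4,2)·5! - C(4,3)·4! + C(4,4)·3!
= 5040 - 2880 + 720 - 96 + 6
= 2790

2790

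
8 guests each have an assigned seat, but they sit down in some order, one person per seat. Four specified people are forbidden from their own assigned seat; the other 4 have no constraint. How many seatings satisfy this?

24024

Inclusion-exclusion on the 4 forbidden self-matches:
Σ_{j=0}^{4} (-1)^j C(4,j)(8-j)!
= C(4,0)·8! - C(4,1)·7! + C(4,2)·6! - C(4,3)·5! + C(4,4)·4!
= 40320 - 20160 + 4320 - 480 + 24
= 24024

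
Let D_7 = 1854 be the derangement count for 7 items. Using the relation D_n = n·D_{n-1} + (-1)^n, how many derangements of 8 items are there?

14833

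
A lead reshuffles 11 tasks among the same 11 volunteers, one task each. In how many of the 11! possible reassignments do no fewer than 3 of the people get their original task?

3205379

Sum C(11,i)·!(11-i) for i = 3..11:
  i=3: C(11,3)·!8 = 165·14833 = 2447445
  i=4: C(11,4)·!7 = 330·1854 = 611820
  i=5: C(11,5)·!6 = 462·265 = 122430
  i=6: C(11,6)·!5 = 462·44 = 20328
  i=7: C(11,7)·!4 = 330·9 = 2970
  i=8: C(11,8)·!3 = 165·2 = 330
  i=9: C(11,9)·!2 = 55·1 = 55
  i=10: C(11,10)·!1 = 11·0 = 0
  i=11: C(11,11)·!0 = 1·1 = 1
Total = 3205379.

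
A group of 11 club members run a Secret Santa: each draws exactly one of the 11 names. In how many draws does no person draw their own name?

14684570

By inclusion-exclusion, !11 = Σ (-1)^k · 11!/k! for k=0..11
= 11! - 11!/1! + 11!/2! - 11!/3! + 11!/4! - 11!/5! + 11!/6! - 11!/7! + 11!/8! - 11!/9! + 11!/10! - 11!/11!
= 39916800 - 39916800 + 19958400 - 6652800 + 1663200 - 332640 + 55440 - 7920 + 990 - 110 + 11 - 1
= 14684570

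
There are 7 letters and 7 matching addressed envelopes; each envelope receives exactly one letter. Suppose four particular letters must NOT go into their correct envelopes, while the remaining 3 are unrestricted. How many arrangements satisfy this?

Inclusion-exclusion on the 4 forbidden self-matches:
Σ_{j=0}^{4} (-1)^j C(4,j)(7-j)!
= C(4,0)·7! - C(4,1)·6! + C(4,2)·5! - C(4,3)·4! + C(4,4)·3!
= 5040 - 2880 + 720 - 96 + 6
= 2790

2790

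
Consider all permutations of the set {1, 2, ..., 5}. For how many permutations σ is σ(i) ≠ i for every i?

Recurrence: !5 = 4·(!4 + !3).
!5 = 4·(9 + 2) = 4·11 = 44

44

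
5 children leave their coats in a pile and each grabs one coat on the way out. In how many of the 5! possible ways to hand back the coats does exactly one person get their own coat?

45

Choose which one of the 5 is fixed: C(5,1) = 5.
The remaining 4 must be deranged: !4 = 9.
Total: 5 × 9 = 45.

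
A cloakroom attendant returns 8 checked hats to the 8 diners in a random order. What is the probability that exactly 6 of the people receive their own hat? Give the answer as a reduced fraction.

Favorable outcomes: C(8,6)·!2 = 28·1 = 28.
Total outcomes: 8! = 40320.
Probability = 28/40320 = 1/1440.

1/1440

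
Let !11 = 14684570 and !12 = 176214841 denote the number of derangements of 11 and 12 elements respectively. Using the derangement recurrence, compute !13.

2290792932

!13 = (13-1)·(!12 + !11) = 12·(176214841 + 14684570) = 12·190899411 = 2290792932.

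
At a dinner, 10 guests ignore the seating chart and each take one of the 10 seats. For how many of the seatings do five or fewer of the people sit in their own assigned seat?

3626624

# with exactly i fixed is C(10,i)·!(10-i); sum over i=0..5:
  i=0: C(10,0)·!10 = 1·1334961 = 1334961
  i=1: C(10,1)·!9 = 10·133496 = 1334960
  i=2: C(10,2)·!8 = 45·14833 = 667485
  i=3: C(10,3)·!7 = 120·1854 = 222480
  i=4: C(10,4)·!6 = 210·265 = 55650
  i=5: C(10,5)·!5 = 252·44 = 11088
Total = 3626624.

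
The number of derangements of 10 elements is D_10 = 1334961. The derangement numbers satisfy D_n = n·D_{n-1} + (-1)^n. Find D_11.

14684570

D_11 = 11·1334961 - 1 = 14684570.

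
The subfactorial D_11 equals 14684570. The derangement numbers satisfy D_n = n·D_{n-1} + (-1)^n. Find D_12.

176214841

D_12 = 12·14684570 + 1 = 176214841.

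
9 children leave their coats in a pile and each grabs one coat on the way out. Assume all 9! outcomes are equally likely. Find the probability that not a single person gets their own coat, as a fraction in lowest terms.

16687/45360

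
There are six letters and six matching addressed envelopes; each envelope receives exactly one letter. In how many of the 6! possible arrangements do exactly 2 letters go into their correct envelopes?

Choose which 2 of the 6 are fixed: C(6,2) = 15.
The remaining 4 must be deranged: !4 = 9.
Total: 15 × 9 = 135.

135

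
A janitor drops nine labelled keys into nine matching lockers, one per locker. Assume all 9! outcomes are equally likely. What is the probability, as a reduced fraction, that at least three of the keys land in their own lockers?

Favorable outcomes: Σ_{i≥3} C(9,i)·!(9-i) = 84·265 + 126·44 + 126·9 + 84·2 + 36·1 + 9·0 + 1·1 = 29143.
Total outcomes: 9! = 362880.
Probability = 29143/362880 = 29143/362880.

29143/362880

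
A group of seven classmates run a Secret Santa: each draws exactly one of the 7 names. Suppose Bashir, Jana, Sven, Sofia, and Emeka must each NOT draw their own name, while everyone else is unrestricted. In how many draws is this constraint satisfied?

2428

Let A_j be the event that the j-th constrained one is fixed. By inclusion-exclusion over the 5 events:
Σ_{j=0}^{5} (-1)^j C(5,j)(7-j)!
= C(5,0)·7! - C(5,1)·6! + C(5,2)·5! - C(5,3)·4! + C(5,4)·3! - C(5,5)·2!
= 5040 - 3600 + 1200 - 240 + 30 - 2
= 2428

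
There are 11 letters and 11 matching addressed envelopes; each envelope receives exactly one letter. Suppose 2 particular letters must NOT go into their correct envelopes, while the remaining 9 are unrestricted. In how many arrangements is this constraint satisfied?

33022080

Inclusion-exclusion on the 2 forbidden self-matches:
Σ_{j=0}^{2} (-1)^j C(2,j)(11-j)!
= C(2,0)·11! - C(2,1)·10! + C(2,2)·9!
= 39916800 - 7257600 + 362880
= 33022080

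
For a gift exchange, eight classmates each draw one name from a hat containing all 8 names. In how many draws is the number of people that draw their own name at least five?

141

Sum C(8,i)·!(8-i) for i = 5..8:
  i=5: C(8,5)·!3 = 56·2 = 112
  i=6: C(8,6)·!2 = 28·1 = 28
  i=7: C(8,7)·!1 = 8·0 = 0
  i=8: C(8,8)·!0 = 1·1 = 1
Total = 141.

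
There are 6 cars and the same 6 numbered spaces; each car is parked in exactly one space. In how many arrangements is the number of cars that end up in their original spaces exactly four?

15

Pick the 4 fixed positions: C(6,4) = 15 ways.
The other 2 form a derangement: !2 = 1.
Total: 15 × 1 = 15.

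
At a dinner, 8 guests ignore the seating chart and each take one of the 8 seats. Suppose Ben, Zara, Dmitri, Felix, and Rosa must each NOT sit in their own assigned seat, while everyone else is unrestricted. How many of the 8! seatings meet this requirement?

21234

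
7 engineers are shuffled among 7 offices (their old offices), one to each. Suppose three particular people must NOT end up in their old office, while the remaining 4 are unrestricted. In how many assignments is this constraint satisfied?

Let A_j be the event that the j-th constrained one is fixed. By inclusion-exclusion over the 3 events:
Σ_{j=0}^{3} (-1)^j C(3,j)(7-j)!
= C(3,0)·7! - C(3,1)·6! + C(3,2)·5! - C(3,3)·4!
= 5040 - 2160 + 360 - 24
= 3216

3216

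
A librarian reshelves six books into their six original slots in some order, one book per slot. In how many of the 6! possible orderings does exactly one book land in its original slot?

264

Choose which one of the 6 is fixed: C(6,1) = 6.
The remaining 5 must be deranged: !5 = 44.
Total: 6 × 44 = 264.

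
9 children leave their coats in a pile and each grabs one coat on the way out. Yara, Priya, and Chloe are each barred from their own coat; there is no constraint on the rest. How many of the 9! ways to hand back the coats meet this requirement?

256320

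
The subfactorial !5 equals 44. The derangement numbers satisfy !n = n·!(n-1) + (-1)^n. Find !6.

265

!6 = 6·44 + 1 = 265.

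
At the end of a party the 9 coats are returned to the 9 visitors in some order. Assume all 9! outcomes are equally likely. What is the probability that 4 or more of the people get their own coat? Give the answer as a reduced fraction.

6883/362880

Favorable outcomes: Σ_{i≥4} C(9,i)·!(9-i) = 126·44 + 126·9 + 84·2 + 36·1 + 9·0 + 1·1 = 6883.
Total outcomes: 9! = 362880.
Probability = 6883/362880 = 6883/362880.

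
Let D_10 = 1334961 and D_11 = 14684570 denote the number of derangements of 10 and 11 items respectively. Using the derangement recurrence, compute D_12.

176214841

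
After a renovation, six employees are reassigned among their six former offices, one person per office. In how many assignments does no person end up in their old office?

265

The subfactorial !6 = [6!/e] (nearest integer).
6! = 720, and 720/e ≈ 264.87, so !6 = 265.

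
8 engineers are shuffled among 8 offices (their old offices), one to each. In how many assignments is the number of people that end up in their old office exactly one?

14832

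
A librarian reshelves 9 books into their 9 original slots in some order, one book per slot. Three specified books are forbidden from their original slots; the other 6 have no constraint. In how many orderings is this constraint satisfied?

256320

Let A_j be the event that the j-th constrained one is fixed. By inclusion-exclusion over the 3 events:
Σ_{j=0}^{3} (-1)^j C(3,j)(9-j)!
= C(3,0)·9! - C(3,1)·8! + C(3,2)·7! - C(3,3)·6!
= 362880 - 120960 + 15120 - 720
= 256320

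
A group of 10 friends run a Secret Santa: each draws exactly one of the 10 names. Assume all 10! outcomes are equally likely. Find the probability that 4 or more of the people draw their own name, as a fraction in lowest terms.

34457/1814400

Favorable outcomes: Σ_{i≥4} C(10,i)·!(10-i) = 210·265 + 252·44 + 210·9 + 120·2 + 45·1 + 10·0 + 1·1 = 68914.
Total outcomes: 10! = 3628800.
Probability = 68914/3628800 = 34457/1814400.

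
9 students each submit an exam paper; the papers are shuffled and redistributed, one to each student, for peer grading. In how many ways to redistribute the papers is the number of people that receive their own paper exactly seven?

Choose which 7 of the 9 are fixed: C(9,7) = 36.
The remaining 2 must be deranged: !2 = 1.
Total: 36 × 1 = 36.

36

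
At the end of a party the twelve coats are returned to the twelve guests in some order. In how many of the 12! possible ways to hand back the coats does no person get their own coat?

176214841

Recurrence: !12 = 12·!11 + (-1)^12.
!12 = 12·14684570 + 1 = 176214841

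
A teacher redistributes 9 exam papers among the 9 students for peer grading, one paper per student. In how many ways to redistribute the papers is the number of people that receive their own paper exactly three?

Choose which 3 of the 9 are fixed: C(9,3) = 84.
The remaining 6 must be deranged: !6 = 265.
Total: 84 × 265 = 22260.

22260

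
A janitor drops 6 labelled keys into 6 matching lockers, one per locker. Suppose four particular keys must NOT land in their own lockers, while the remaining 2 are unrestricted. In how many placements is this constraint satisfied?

362

Let A_j be the event that the j-th constrained one is fixed. By inclusion-exclusion over the 4 events:
Σ_{j=0}^{4} (-1)^j C(4,j)(6-j)!
= C(4,0)·6! - C(4,1)·5! + C(4,2)·4! - C(4,3)·3! + C(4,4)·2!
= 720 - 480 + 144 - 24 + 2
= 362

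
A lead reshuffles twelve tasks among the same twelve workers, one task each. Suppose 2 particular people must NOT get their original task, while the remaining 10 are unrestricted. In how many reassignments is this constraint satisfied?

402796800

Let A_j be the event that the j-th constrained one is fixed. By inclusion-exclusion over the 2 events:
Σ_{j=0}^{2} (-1)^j C(2,j)(12-j)!
= C(2,0)·12! - C(2,1)·11! + C(2,2)·10!
= 479001600 - 79833600 + 3628800
= 402796800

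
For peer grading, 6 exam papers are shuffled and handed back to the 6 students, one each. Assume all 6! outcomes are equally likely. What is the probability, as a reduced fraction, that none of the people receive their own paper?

53/144

Favorable outcomes: !6 = 265.
Total outcomes: 6! = 720.
Probability = 265/720 = 53/144.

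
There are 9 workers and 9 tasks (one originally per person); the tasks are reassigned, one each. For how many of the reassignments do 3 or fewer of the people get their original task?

# with exactly i fixed is C(9,i)·!(9-i); sum over i=0..3:
  i=0: C(9,0)·!9 = 1·133496 = 133496
  i=1: C(9,1)·!8 = 9·14833 = 133497
  i=2: C(9,2)·!7 = 36·1854 = 66744
  i=3: C(9,3)·!6 = 84·265 = 22260
Total = 355997.

355997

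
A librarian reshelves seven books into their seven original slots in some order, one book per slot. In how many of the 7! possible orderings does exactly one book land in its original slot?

1855

Pick the single fixed position: C(7,1) = 7 ways.
The remaining 6 must be deranged: !6 = 265.
Total: 7 × 265 = 1855.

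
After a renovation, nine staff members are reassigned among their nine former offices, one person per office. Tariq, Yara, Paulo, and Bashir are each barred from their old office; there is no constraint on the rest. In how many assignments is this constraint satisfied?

Inclusion-exclusion on the 4 forbidden self-matches:
Σ_{j=0}^{4} (-1)^j C(4,j)(9-j)!
= C(4,0)·9! - C(4,1)·8! + C(4,2)·7! - C(4,3)·6! + C(4,4)·5!
= 362880 - 161280 + 30240 - 2880 + 120
= 229080

229080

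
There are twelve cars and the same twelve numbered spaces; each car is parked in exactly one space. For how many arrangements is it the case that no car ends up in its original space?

176214841

The number of derangements of 12 is !12 = Σ_{k=0}^{12} (-1)^k·12!/k!
= 12! - 12!/1! + 12!/2! - 12!/3! + 12!/4! - 12!/5! + 12!/6! - 12!/7! + 12!/8! - 12!/9! + 12!/10! - 12!/11! + 12!/12!
= 479001600 - 479001600 + 239500800 - 79833600 + 19958400 - 3991680 + 665280 - 95040 + 11880 - 1320 + 132 - 12 + 1
= 176214841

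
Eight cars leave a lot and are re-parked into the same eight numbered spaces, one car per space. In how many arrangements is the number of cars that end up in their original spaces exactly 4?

Pick the 4 fixed positions: C(8,4) = 70 ways.
The remaining 4 must be deranged: !4 = 9.
Total: 70 × 9 = 630.

630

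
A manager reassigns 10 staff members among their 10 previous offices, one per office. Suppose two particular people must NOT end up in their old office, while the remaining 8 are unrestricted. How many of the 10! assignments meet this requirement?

Let A_j be the event that the j-th constrained one is fixed. By inclusion-exclusion over the 2 events:
Σ_{j=0}^{2} (-1)^j C(2,j)(10-j)!
= C(2,0)·10! - C(2,1)·9! + C(2,2)·8!
= 3628800 - 725760 + 40320
= 2943360

2943360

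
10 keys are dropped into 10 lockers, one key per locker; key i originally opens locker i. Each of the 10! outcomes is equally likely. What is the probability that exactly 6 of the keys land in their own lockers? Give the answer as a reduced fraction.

1/1920

Favorable outcomes: C(10,6)·!4 = 210·9 = 1890.
Total outcomes: 10! = 3628800.
Probability = 1890/3628800 = 1/1920.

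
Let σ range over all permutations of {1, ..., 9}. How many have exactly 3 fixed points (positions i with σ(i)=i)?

Pick the 3 fixed positions: C(9,3) = 84 ways.
The other 6 form a derangement: !6 = 265.
Total: 84 × 265 = 22260.

22260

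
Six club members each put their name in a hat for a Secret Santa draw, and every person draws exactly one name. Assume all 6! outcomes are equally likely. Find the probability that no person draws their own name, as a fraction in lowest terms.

Favorable outcomes: !6 = 265.
Total outcomes: 6! = 720.
Probability = 265/720 = 53/144.

53/144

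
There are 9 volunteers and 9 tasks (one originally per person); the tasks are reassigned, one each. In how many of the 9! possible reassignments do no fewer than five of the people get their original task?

Sum C(9,i)·!(9-i) for i = 5..9:
  i=5: C(9,5)·!4 = 126·9 = 1134
  i=6: C(9,6)·!3 = 84·2 = 168
  i=7: C(9,7)·!2 = 36·1 = 36
  i=8: C(9,8)·!1 = 9·0 = 0
  i=9: C(9,9)·!0 = 1·1 = 1
Total = 1339.

1339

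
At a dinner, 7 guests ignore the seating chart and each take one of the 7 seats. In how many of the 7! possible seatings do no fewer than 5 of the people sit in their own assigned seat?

22

Sum C(7,i)·!(7-i) for i = 5..7:
  i=5: C(7,5)·!2 = 21·1 = 21
  i=6: C(7,6)·!1 = 7·0 = 0
  i=7: C(7,7)·!0 = 1·1 = 1
Total = 22.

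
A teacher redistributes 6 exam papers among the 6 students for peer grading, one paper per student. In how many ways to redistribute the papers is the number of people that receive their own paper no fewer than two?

191

# with exactly i fixed is C(6,i)·!(6-i); sum over i=2..6:
  i=2: C(6,2)·!4 = 15·9 = 135
  i=3: C(6,3)·!3 = 20·2 = 40
  i=4: C(6,4)·!2 = 15·1 = 15
  i=5: C(6,5)·!1 = 6·0 = 0
  i=6: C(6,6)·!0 = 1·1 = 1
Total = 191.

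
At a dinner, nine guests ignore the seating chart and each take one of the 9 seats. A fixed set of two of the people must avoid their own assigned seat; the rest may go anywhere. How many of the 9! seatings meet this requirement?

Let A_j be the event that the j-th constrained one is fixed. By inclusion-exclusion over the 2 events:
Σ_{j=0}^{2} (-1)^j C(2,j)(9-j)!
= C(2,0)·9! - C(2,1)·8! + C(2,2)·7!
= 362880 - 80640 + 5040
= 287280

287280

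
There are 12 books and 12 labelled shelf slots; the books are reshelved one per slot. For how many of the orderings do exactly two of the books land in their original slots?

Pick the 2 fixed positions: C(12,2) = 66 ways.
The other 10 form a derangement: !10 = 1334961.
Total: 66 × 1334961 = 88107426.

88107426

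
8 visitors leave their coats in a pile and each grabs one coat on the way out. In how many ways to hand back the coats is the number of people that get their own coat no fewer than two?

10655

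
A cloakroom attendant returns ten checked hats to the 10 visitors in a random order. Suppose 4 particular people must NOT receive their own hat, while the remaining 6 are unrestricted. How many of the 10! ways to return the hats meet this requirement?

Inclusion-exclusion on the 4 forbidden self-matches:
Σ_{j=0}^{4} (-1)^j C(4,j)(10-j)!
= C(4,0)·10! - C(4,1)·9! + C(4,2)·8! - C(4,3)·7! + C(4,4)·6!
= 3628800 - 1451520 + 241920 - 20160 + 720
= 2399760

2399760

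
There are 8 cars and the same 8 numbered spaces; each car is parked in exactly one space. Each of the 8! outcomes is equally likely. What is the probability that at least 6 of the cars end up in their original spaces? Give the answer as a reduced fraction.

Favorable outcomes: Σ_{i≥6} C(8,i)·!(8-i) = 28·1 + 8·0 + 1·1 = 29.
Total outcomes: 8! = 40320.
Probability = 29/40320 = 29/40320.

29/40320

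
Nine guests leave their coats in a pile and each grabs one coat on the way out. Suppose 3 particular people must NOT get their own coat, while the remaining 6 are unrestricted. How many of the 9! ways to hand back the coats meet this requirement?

256320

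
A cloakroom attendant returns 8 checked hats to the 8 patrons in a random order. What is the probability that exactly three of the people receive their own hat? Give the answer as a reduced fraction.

11/180

Favorable outcomes: C(8,3)·!5 = 56·44 = 2464.
Total outcomes: 8! = 40320.
Probability = 2464/40320 = 11/180.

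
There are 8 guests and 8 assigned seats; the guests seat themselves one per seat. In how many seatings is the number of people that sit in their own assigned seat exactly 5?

112

Pick the 5 fixed positions: C(8,5) = 56 ways.
The remaining 3 must be deranged: !3 = 2.
Total: 56 × 2 = 112.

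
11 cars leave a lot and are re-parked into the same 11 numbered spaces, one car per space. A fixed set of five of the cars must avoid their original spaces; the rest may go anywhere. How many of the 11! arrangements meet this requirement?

25022880

Let A_j be the event that the j-th constrained one is fixed. By inclusion-exclusion over the 5 events:
Σ_{j=0}^{5} (-1)^j C(5,j)(11-j)!
= C(5,0)·11! - C(5,1)·10! + C(5,2)·9! - C(5,3)·8! + C(5,4)·7! - C(5,5)·6!
= 39916800 - 18144000 + 3628800 - 403200 + 25200 - 720
= 25022880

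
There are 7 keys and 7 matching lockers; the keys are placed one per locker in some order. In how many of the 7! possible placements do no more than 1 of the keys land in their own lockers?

3709

Sum C(7,i)·!(7-i) for i = 0..1:
  i=0: C(7,0)·!7 = 1·1854 = 1854
  i=1: C(7,1)·!6 = 7·265 = 1855
Total = 3709.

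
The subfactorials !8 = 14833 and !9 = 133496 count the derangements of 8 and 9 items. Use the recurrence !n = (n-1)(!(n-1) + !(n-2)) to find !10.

!10 = (10-1)·(!9 + !8) = 9·(133496 + 14833) = 9·148329 = 1334961.

1334961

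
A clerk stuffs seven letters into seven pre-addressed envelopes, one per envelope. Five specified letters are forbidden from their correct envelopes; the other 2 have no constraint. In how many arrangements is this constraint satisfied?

Let A_j be the event that the j-th constrained one is fixed. By inclusion-exclusion over the 5 events:
Σ_{j=0}^{5} (-1)^j C(5,j)(7-j)!
= C(5,0)·7! - C(5,1)·6! + C(5,2)·5! - C(5,3)·4! + C(5,4)·3! - C(5,5)·2!
= 5040 - 3600 + 1200 - 240 + 30 - 2
= 2428

2428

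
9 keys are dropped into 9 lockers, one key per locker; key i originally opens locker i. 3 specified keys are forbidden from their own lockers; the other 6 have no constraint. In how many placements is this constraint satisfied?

256320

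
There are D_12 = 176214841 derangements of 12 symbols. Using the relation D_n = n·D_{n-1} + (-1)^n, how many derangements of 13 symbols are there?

D_13 = 13·176214841 - 1 = 2290792932.

2290792932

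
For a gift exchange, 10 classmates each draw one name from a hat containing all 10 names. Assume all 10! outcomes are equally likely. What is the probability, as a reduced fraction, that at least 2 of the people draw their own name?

Favorable outcomes: Σ_{i≥2} C(10,i)·!(10-i) = 45·14833 + 120·1854 + 210·265 + 252·44 + 210·9 + 120·2 + 45·1 + 10·0 + 1·1 = 958879.
Total outcomes: 10! = 3628800.
Probability = 958879/3628800 = 958879/3628800.

958879/3628800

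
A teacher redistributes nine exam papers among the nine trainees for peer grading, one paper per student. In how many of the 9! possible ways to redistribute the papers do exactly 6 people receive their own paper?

168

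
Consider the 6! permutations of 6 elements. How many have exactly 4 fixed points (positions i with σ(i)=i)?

Pick the 4 fixed positions: C(6,4) = 15 ways.
The other 2 form a derangement: !2 = 1.
Total: 15 × 1 = 15.

15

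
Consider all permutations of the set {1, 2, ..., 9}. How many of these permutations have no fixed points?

By inclusion-exclusion, !9 = Σ (-1)^k · 9!/k! for k=0..9
= 9! - 9!/1! + 9!/2! - 9!/3! + 9!/4! - 9!/5! + 9!/6! - 9!/7! + 9!/8! - 9!/9!
= 362880 - 362880 + 181440 - 60480 + 15120 - 3024 + 504 - 72 + 9 - 1
= 133496

133496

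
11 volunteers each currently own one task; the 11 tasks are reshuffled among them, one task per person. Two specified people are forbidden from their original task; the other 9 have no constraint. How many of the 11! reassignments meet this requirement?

Let A_j be the event that the j-th constrained one is fixed. By inclusion-exclusion over the 2 events:
Σ_{j=0}^{2} (-1)^j C(2,j)(11-j)!
= C(2,0)·11! - C(2,1)·10! + C(2,2)·9!
= 39916800 - 7257600 + 362880
= 33022080

33022080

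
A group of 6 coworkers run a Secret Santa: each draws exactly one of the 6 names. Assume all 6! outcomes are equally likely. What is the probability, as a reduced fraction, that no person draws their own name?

Favorable outcomes: !6 = 265.
Total outcomes: 6! = 720.
Probability = 265/720 = 53/144.

53/144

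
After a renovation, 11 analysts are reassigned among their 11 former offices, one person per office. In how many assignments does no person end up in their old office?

14684570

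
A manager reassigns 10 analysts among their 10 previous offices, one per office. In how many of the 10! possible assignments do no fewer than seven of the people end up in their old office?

286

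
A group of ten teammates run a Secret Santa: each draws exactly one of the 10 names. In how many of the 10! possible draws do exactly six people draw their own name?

Pick the 6 fixed positions: C(10,6) = 210 ways.
The remaining 4 must be deranged: !4 = 9.
Total: 210 × 9 = 1890.

1890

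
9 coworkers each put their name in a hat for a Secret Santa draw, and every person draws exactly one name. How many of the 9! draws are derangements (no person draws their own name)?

The subfactorial !9 = [9!/e] (nearest integer).
9! = 362880, and 362880/e ≈ 133496.09, so !9 = 133496.

133496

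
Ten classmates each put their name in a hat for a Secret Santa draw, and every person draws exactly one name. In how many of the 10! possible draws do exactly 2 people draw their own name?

Choose which 2 of the 10 are fixed: C(10,2) = 45.
The other 8 form a derangement: !8 = 14833.
Total: 45 × 14833 = 667485.

667485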